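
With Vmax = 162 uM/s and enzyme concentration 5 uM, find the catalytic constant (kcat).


kcat = Vmax / [E]t
kcat = 162 / 5
kcat = 32.4 s^-1

32.4 s^-1


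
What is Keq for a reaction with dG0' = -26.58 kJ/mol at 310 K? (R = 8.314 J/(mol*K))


Keq = exp(-dG0 * 1000 / (R * T))
Keq = exp(-(-26.58) * 1000 / (8.314 * 310))
Keq = 30120.4108

30120.4108


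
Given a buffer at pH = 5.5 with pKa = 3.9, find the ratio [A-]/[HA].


[A-]/[HA] = 10^(pH - pKa)
= 10^(5.5 - 3.9)
= 39.8107

39.8107


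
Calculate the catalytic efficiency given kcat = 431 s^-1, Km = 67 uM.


Catalytic efficiency = kcat / Km
= 431 / 67
= 6.4328 uM^-1*s^-1

6.4328 uM^-1*s^-1


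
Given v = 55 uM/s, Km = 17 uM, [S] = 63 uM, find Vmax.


Vmax = v * (Km + [S]) / [S]
Vmax = 55 * (17 + 63) / 63
Vmax = 69.8413 uM/s

69.8413 uM/s


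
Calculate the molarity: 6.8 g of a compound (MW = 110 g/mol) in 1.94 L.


C = (mass / MW) / volume
C = (6.8 / 110) / 1.94
C = 0.0319 M

0.0319 M


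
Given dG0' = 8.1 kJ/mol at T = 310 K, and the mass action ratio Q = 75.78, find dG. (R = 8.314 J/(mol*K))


dG = dG0' + RT * ln(Q) / 1000
dG = 8.1 + 8.314 * 310 * ln(75.78) / 1000
dG = 19.2543 kJ/mol

19.2543 kJ/mol


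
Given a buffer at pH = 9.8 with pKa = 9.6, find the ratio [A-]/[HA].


[A-]/[HA] = 10^(pH - pKa)
= 10^(9.8 - 9.6)
= 1.5849

1.5849


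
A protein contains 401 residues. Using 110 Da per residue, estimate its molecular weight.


MW = n_residues * 110 Da
MW = 401 * 110
MW = 44110 Da

44110 Da


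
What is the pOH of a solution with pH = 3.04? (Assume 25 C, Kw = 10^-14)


pOH = 14 - pH
pOH = 14 - 3.04
pOH = 10.96

10.96


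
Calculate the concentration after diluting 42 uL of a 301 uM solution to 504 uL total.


C2 = C1 * V1 / V2
C2 = 301 * 42 / 504
C2 = 25.0833 uM

25.0833 uM


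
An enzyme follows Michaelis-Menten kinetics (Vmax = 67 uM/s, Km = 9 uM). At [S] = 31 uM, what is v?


v = Vmax * [S] / (Km + [S])
v = 67 * 31 / (9 + 31)
v = 51.925 uM/s

51.925 uM/s


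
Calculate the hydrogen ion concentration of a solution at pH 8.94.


[H+] = 10^(-pH)
[H+] = 10^(-8.94)
[H+] = 1.148e-09 M

1.148e-09 M


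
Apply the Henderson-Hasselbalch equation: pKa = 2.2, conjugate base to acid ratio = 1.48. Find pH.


pH = pKa + log10([A-]/[HA])
pH = 2.2 + log10(1.48)
pH = 2.3703

2.3703


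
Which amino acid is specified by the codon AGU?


Standard genetic code lookup.
Codon AGU -> Ser

Ser


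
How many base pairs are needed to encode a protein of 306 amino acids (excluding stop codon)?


Each amino acid = 1 codon = 3 bp
bp = 306 * 3 = 918 bp

918 bp


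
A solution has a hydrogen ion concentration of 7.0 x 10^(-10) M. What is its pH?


pH = -log10([H+])
pH = -log10(7.0 x 10^(-10))
pH = 9.1549

9.1549


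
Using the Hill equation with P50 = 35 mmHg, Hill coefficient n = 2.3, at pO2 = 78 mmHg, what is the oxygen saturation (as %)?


Y = pO2^n / (P50^n + pO2^n)
Y = 78^2.3 / (35^2.3 + 78^2.3)
Y = 86.33%

86.33%


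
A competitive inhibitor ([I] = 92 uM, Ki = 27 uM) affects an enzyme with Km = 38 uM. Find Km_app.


Km_app = Km * (1 + [I]/Ki)
Km_app = 38 * (1 + 92/27)
Km_app = 167.4815 uM

167.4815 uM


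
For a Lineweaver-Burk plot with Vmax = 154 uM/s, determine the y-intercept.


y-intercept = 1/Vmax
= 1/154
= 0.0065 s/uM

0.0065 s/uM


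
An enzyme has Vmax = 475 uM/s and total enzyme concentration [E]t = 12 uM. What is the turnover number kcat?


kcat = Vmax / [E]t
kcat = 475 / 12
kcat = 39.5833 s^-1

39.5833 s^-1


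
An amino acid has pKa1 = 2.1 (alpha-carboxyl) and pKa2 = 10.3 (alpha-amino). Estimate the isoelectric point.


pI = (pKa1 + pKa2) / 2
pI = (2.1 + 10.3) / 2
pI = 6.2

6.2


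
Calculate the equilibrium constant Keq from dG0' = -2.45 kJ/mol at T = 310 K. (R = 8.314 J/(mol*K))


Keq = exp(-dG0 * 1000 / (R * T))
Keq = exp(-(-2.45) * 1000 / (8.314 * 310))
Keq = 2.5872

2.5872


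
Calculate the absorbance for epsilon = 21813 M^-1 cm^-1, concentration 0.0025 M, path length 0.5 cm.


A = epsilon * c * l
A = 21813 * 0.0025 * 0.5
A = 27.2662

27.2662


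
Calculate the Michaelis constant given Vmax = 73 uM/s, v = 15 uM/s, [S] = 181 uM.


Km = [S] * (Vmax - v) / v
Km = 181 * (73 - 15) / 15
Km = 699.8667 uM

699.8667 uM


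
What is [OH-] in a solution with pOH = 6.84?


[OH-] = 10^(-pOH)
[OH-] = 10^(-6.84)
[OH-] = 1.445e-07 M

1.445e-07 M


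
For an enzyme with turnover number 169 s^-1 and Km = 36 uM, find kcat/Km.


Catalytic efficiency = kcat / Km
= 169 / 36
= 4.6944 uM^-1*s^-1

4.6944 uM^-1*s^-1


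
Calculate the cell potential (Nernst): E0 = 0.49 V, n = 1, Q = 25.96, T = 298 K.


E = E0 - (RT/nF) * ln(Q)
E = 0.49 - (8.314 * 298 / (1 * 96485)) * ln(25.96)
E = 0.4064 V

0.4064 V


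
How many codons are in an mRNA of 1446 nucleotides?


codons = nucleotides / 3
codons = 1446 / 3 = 482

482


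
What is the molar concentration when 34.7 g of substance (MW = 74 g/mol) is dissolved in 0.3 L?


C = (mass / MW) / volume
C = (34.7 / 74) / 0.3
C = 1.5631 M

1.5631 M


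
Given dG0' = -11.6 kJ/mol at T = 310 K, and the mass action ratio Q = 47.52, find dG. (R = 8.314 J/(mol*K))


dG = dG0' + RT * ln(Q) / 1000
dG = -11.6 + 8.314 * 310 * ln(47.52) / 1000
dG = -1.6485 kJ/mol

-1.6485 kJ/mol


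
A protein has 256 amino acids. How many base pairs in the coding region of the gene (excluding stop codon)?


Each amino acid = 1 codon = 3 bp
bp = 256 * 3 = 768 bp

768 bp


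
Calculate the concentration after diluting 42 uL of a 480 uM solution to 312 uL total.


C2 = C1 * V1 / V2
C2 = 480 * 42 / 312
C2 = 64.6154 uM

64.6154 uM


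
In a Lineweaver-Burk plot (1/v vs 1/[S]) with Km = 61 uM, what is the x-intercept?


x-intercept = -1/Km
= -1/61
= -0.0164 1/uM

-0.0164 1/uM


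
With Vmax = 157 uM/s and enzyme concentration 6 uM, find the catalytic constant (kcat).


kcat = Vmax / [E]t
kcat = 157 / 6
kcat = 26.1667 s^-1

26.1667 s^-1


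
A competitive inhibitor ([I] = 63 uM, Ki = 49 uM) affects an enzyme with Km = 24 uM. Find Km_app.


Km_app = Km * (1 + [I]/Ki)
Km_app = 24 * (1 + 63/49)
Km_app = 54.8571 uM

54.8571 uM


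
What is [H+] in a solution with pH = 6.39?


[H+] = 10^(-pH)
[H+] = 10^(-6.39)
[H+] = 4.074e-07 M

4.074e-07 M


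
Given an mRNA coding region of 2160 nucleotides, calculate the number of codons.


codons = nucleotides / 3
codons = 2160 / 3 = 720

720


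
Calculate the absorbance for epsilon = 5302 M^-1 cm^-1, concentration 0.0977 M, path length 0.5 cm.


A = epsilon * c * l
A = 5302 * 0.0977 * 0.5
A = 259.0027

259.0027


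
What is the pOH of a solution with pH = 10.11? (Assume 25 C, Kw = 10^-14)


pOH = 14 - pH
pOH = 14 - 10.11
pOH = 3.89

3.89


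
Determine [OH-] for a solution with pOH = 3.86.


[OH-] = 10^(-pOH)
[OH-] = 10^(-3.86)
[OH-] = 1.380e-04 M

1.380e-04 M


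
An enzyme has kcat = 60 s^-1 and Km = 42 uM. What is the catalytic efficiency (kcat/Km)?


Catalytic efficiency = kcat / Km
= 60 / 42
= 1.4286 uM^-1*s^-1

1.4286 uM^-1*s^-1


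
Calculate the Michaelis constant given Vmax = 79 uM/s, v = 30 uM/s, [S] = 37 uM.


Km = [S] * (Vmax - v) / v
Km = 37 * (79 - 30) / 30
Km = 60.4333 uM

60.4333 uM


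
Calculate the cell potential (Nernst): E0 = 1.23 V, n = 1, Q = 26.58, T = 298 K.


E = E0 - (RT/nF) * ln(Q)
E = 1.23 - (8.314 * 298 / (1 * 96485)) * ln(26.58)
E = 1.1458 V

1.1458 V


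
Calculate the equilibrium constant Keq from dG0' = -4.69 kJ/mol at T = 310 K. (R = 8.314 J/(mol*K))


Keq = exp(-dG0 * 1000 / (R * T))
Keq = exp(-(-4.69) * 1000 / (8.314 * 310))
Keq = 6.17

6.17


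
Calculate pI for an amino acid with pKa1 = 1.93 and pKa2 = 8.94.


pI = (pKa1 + pKa2) / 2
pI = (1.93 + 8.94) / 2
pI = 5.435

5.435


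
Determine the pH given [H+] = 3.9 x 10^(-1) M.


pH = -log10([H+])
pH = -log10(3.9 x 10^(-1))
pH = 0.4089

0.4089


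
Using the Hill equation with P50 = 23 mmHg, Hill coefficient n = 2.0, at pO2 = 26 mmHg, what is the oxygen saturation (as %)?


Y = pO2^n / (P50^n + pO2^n)
Y = 26^2.0 / (23^2.0 + 26^2.0)
Y = 56.1%

56.1%


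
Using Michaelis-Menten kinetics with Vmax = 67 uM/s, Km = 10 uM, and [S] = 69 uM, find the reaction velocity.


v = Vmax * [S] / (Km + [S])
v = 67 * 69 / (10 + 69)
v = 58.519 uM/s

58.519 uM/s


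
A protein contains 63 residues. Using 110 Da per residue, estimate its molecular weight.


MW = n_residues * 110 Da
MW = 63 * 110
MW = 6930 Da

6930 Da


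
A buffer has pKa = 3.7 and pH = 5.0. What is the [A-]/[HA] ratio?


[A-]/[HA] = 10^(pH - pKa)
= 10^(5.0 - 3.7)
= 19.9526

19.9526


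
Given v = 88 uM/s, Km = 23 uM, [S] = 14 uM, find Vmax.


Vmax = v * (Km + [S]) / [S]
Vmax = 88 * (23 + 14) / 14
Vmax = 232.5714 uM/s

232.5714 uM/s


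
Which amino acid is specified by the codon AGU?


Standard genetic code lookup.
Codon AGU -> Ser

Ser


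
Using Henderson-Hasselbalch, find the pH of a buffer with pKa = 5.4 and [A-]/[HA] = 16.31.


pH = pKa + log10([A-]/[HA])
pH = 5.4 + log10(16.31)
pH = 6.6125

6.6125


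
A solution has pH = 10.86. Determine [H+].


[H+] = 10^(-pH)
[H+] = 10^(-10.86)
[H+] = 1.380e-11 M

1.380e-11 M


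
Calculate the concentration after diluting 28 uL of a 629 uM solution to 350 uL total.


C2 = C1 * V1 / V2
C2 = 629 * 28 / 350
C2 = 50.32 uM

50.32 uM


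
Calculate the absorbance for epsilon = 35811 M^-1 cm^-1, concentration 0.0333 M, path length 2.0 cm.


A = epsilon * c * l
A = 35811 * 0.0333 * 2.0
A = 2385.0126

2385.0126


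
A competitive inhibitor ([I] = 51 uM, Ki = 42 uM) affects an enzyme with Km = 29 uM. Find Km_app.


Km_app = Km * (1 + [I]/Ki)
Km_app = 29 * (1 + 51/42)
Km_app = 64.2143 uM

64.2143 uM


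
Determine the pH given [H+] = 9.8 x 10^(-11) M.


pH = -log10([H+])
pH = -log10(9.8 x 10^(-11))
pH = 10.0088

10.0088


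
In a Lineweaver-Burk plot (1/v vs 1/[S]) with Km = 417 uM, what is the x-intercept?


x-intercept = -1/Km
= -1/417
= -0.0024 1/uM

-0.0024 1/uM


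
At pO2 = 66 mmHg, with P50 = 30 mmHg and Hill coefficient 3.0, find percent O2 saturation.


Y = pO2^n / (P50^n + pO2^n)
Y = 66^3.0 / (30^3.0 + 66^3.0)
Y = 91.41%

91.41%


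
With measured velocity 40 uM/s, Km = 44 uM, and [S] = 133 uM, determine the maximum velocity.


Vmax = v * (Km + [S]) / [S]
Vmax = 40 * (44 + 133) / 133
Vmax = 53.2331 uM/s

53.2331 uM/s


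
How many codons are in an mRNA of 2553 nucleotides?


codons = nucleotides / 3
codons = 2553 / 3 = 851

851


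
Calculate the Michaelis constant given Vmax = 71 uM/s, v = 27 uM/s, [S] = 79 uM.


Km = [S] * (Vmax - v) / v
Km = 79 * (71 - 27) / 27
Km = 128.7407 uM

128.7407 uM


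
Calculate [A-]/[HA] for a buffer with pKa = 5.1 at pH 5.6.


[A-]/[HA] = 10^(pH - pKa)
= 10^(5.6 - 5.1)
= 3.1623

3.1623


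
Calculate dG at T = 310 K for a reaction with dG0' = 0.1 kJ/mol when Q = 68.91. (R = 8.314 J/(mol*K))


dG = dG0' + RT * ln(Q) / 1000
dG = 0.1 + 8.314 * 310 * ln(68.91) / 1000
dG = 11.0094 kJ/mol

11.0094 kJ/mol


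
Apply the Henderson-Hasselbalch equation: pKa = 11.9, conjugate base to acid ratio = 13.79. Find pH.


pH = pKa + log10([A-]/[HA])
pH = 11.9 + log10(13.79)
pH = 13.0396

13.0396


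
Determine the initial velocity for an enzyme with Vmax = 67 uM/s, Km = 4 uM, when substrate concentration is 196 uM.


v = Vmax * [S] / (Km + [S])
v = 67 * 196 / (4 + 196)
v = 65.66 uM/s

65.66 uM/s


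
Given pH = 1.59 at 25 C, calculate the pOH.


pOH = 14 - pH
pOH = 14 - 1.59
pOH = 12.41

12.41


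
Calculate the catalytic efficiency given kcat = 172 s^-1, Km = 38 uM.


Catalytic efficiency = kcat / Km
= 172 / 38
= 4.5263 uM^-1*s^-1

4.5263 uM^-1*s^-1


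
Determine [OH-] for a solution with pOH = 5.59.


[OH-] = 10^(-pOH)
[OH-] = 10^(-5.59)
[OH-] = 2.570e-06 M

2.570e-06 M


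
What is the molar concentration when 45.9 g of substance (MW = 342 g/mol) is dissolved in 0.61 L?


C = (mass / MW) / volume
C = (45.9 / 342) / 0.61
C = 0.22 M

0.22 M


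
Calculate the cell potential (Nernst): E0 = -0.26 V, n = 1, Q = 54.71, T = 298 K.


E = E0 - (RT/nF) * ln(Q)
E = -0.26 - (8.314 * 298 / (1 * 96485)) * ln(54.71)
E = -0.3628 V

-0.3628 V


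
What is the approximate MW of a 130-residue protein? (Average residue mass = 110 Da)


MW = n_residues * 110 Da
MW = 130 * 110
MW = 14300 Da

14300 Da


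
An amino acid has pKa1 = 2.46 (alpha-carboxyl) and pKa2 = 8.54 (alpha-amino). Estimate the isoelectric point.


pI = (pKa1 + pKa2) / 2
pI = (2.46 + 8.54) / 2
pI = 5.5

5.5


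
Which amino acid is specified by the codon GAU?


Standard genetic code lookup.
Codon GAU -> Asp

Asp


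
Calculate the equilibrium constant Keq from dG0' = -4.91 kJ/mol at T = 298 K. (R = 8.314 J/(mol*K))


Keq = exp(-dG0 * 1000 / (R * T))
Keq = exp(-(-4.91) * 1000 / (8.314 * 298))
Keq = 7.2556

7.2556


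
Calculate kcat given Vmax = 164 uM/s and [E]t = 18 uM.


kcat = Vmax / [E]t
kcat = 164 / 18
kcat = 9.1111 s^-1

9.1111 s^-1


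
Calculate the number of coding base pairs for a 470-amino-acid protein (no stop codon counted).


Each amino acid = 1 codon = 3 bp
bp = 470 * 3 = 1410 bp

1410 bp


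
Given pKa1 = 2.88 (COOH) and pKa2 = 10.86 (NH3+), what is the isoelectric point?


pI = (pKa1 + pKa2) / 2
pI = (2.88 + 10.86) / 2
pI = 6.87

6.87


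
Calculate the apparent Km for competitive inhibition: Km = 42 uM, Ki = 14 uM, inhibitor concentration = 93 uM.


Km_app = Km * (1 + [I]/Ki)
Km_app = 42 * (1 + 93/14)
Km_app = 321.0 uM

321.0 uM


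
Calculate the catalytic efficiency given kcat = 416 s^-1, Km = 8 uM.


Catalytic efficiency = kcat / Km
= 416 / 8
= 52.0 uM^-1*s^-1

52.0 uM^-1*s^-1


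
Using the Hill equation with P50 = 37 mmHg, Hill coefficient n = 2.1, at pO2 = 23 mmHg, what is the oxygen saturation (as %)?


Y = pO2^n / (P50^n + pO2^n)
Y = 23^2.1 / (37^2.1 + 23^2.1)
Y = 26.93%

26.93%


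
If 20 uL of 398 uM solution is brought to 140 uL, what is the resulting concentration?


C2 = C1 * V1 / V2
C2 = 398 * 20 / 140
C2 = 56.8571 uM

56.8571 uM


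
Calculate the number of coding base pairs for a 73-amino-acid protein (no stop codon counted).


Each amino acid = 1 codon = 3 bp
bp = 73 * 3 = 219 bp

219 bp


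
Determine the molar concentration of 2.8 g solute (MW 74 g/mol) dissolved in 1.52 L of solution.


C = (mass / MW) / volume
C = (2.8 / 74) / 1.52
C = 0.0249 M

0.0249 M


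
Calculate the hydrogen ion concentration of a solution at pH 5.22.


[H+] = 10^(-pH)
[H+] = 10^(-5.22)
[H+] = 6.026e-06 M

6.026e-06 M


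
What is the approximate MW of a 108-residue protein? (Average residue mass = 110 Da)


MW = n_residues * 110 Da
MW = 108 * 110
MW = 11880 Da

11880 Da


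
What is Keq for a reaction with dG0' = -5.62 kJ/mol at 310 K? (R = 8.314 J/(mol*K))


Keq = exp(-dG0 * 1000 / (R * T))
Keq = exp(-(-5.62) * 1000 / (8.314 * 310))
Keq = 8.8511

8.8511


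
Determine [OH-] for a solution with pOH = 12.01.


[OH-] = 10^(-pOH)
[OH-] = 10^(-12.01)
[OH-] = 9.772e-13 M

9.772e-13 M


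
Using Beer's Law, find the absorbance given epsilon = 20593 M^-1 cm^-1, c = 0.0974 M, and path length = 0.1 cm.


A = epsilon * c * l
A = 20593 * 0.0974 * 0.1
A = 200.5758

200.5758


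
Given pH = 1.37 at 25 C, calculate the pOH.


pOH = 14 - pH
pOH = 14 - 1.37
pOH = 12.63

12.63


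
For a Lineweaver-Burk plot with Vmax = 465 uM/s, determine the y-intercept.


y-intercept = 1/Vmax
= 1/465
= 0.0022 s/uM

0.0022 s/uM


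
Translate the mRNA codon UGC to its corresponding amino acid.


Standard genetic code lookup.
Codon UGC -> Cys

Cys


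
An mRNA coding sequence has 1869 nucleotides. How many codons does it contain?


codons = nucleotides / 3
codons = 1869 / 3 = 623

623


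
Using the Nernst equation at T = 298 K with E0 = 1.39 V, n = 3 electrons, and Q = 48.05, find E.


E = E0 - (RT/nF) * ln(Q)
E = 1.39 - (8.314 * 298 / (3 * 96485)) * ln(48.05)
E = 1.3569 V

1.3569 V


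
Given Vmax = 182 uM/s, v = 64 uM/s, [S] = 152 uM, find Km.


Km = [S] * (Vmax - v) / v
Km = 152 * (182 - 64) / 64
Km = 280.25 uM

280.25 uM


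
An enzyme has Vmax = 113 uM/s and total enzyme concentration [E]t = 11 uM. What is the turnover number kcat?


kcat = Vmax / [E]t
kcat = 113 / 11
kcat = 10.2727 s^-1

10.2727 s^-1


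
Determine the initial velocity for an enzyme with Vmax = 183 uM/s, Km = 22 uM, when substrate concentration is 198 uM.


v = Vmax * [S] / (Km + [S])
v = 183 * 198 / (22 + 198)
v = 164.7 uM/s

164.7 uM/s


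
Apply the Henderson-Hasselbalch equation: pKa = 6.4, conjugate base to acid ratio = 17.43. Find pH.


pH = pKa + log10([A-]/[HA])
pH = 6.4 + log10(17.43)
pH = 7.6413

7.6413


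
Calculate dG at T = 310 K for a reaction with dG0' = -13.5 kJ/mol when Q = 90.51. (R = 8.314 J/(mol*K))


dG = dG0' + RT * ln(Q) / 1000
dG = -13.5 + 8.314 * 310 * ln(90.51) / 1000
dG = -1.8879 kJ/mol

-1.8879 kJ/mol


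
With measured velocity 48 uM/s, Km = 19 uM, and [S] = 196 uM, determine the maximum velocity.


Vmax = v * (Km + [S]) / [S]
Vmax = 48 * (19 + 196) / 196
Vmax = 52.6531 uM/s

52.6531 uM/s


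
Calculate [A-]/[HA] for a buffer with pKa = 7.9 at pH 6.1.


[A-]/[HA] = 10^(pH - pKa)
= 10^(6.1 - 7.9)
= 0.0158

0.0158


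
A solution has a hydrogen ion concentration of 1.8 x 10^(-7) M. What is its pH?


pH = -log10([H+])
pH = -log10(1.8 x 10^(-7))
pH = 6.7447

6.7447


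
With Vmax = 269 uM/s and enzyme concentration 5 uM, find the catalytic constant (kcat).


kcat = Vmax / [E]t
kcat = 269 / 5
kcat = 53.8 s^-1

53.8 s^-1


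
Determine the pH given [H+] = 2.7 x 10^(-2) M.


pH = -log10([H+])
pH = -log10(2.7 x 10^(-2))
pH = 1.5686

1.5686


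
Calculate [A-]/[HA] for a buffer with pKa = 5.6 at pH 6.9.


[A-]/[HA] = 10^(pH - pKa)
= 10^(6.9 - 5.6)
= 19.9526

19.9526


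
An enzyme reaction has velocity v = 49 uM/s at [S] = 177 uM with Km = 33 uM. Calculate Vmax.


Vmax = v * (Km + [S]) / [S]
Vmax = 49 * (33 + 177) / 177
Vmax = 58.1356 uM/s

58.1356 uM/s


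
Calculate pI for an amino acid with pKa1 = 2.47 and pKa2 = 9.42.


pI = (pKa1 + pKa2) / 2
pI = (2.47 + 9.42) / 2
pI = 5.945

5.945


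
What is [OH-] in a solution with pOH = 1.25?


[OH-] = 10^(-pOH)
[OH-] = 10^(-1.25)
[OH-] = 0.0562 M

0.0562 M


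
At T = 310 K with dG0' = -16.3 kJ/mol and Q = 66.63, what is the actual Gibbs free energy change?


dG = dG0' + RT * ln(Q) / 1000
dG = -16.3 + 8.314 * 310 * ln(66.63) / 1000
dG = -5.4774 kJ/mol

-5.4774 kJ/mol


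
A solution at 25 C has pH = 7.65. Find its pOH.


pOH = 14 - pH
pOH = 14 - 7.65
pOH = 6.35

6.35


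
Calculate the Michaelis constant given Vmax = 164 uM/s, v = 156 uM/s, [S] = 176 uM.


Km = [S] * (Vmax - v) / v
Km = 176 * (164 - 156) / 156
Km = 9.0256 uM

9.0256 uM


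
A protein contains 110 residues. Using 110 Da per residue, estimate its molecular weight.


MW = n_residues * 110 Da
MW = 110 * 110
MW = 12100 Da

12100 Da


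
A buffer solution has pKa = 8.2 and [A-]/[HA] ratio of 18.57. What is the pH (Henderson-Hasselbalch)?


pH = pKa + log10([A-]/[HA])
pH = 8.2 + log10(18.57)
pH = 9.4688

9.4688


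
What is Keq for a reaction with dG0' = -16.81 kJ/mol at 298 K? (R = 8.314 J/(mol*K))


Keq = exp(-dG0 * 1000 / (R * T))
Keq = exp(-(-16.81) * 1000 / (8.314 * 298))
Keq = 884.3637

884.3637


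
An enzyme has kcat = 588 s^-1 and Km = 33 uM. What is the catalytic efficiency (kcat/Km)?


Catalytic efficiency = kcat / Km
= 588 / 33
= 17.8182 uM^-1*s^-1

17.8182 uM^-1*s^-1


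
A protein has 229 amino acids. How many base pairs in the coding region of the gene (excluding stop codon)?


Each amino acid = 1 codon = 3 bp
bp = 229 * 3 = 687 bp

687 bp


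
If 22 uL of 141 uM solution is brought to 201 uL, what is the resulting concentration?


C2 = C1 * V1 / V2
C2 = 141 * 22 / 201
C2 = 15.4328 uM

15.4328 uM


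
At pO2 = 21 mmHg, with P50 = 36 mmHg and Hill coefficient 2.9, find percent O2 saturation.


Y = pO2^n / (P50^n + pO2^n)
Y = 21^2.9 / (36^2.9 + 21^2.9)
Y = 17.32%

17.32%


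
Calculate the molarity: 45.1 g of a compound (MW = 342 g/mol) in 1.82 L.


C = (mass / MW) / volume
C = (45.1 / 342) / 1.82
C = 0.0725 M

0.0725 M


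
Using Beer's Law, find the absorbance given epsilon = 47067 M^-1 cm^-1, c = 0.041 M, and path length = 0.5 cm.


A = epsilon * c * l
A = 47067 * 0.041 * 0.5
A = 964.8735

964.8735


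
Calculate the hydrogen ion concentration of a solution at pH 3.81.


[H+] = 10^(-pH)
[H+] = 10^(-3.81)
[H+] = 1.549e-04 M

1.549e-04 M


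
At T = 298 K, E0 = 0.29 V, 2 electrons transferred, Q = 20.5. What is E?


E = E0 - (RT/nF) * ln(Q)
E = 0.29 - (8.314 * 298 / (2 * 96485)) * ln(20.5)
E = 0.2512 V

0.2512 V


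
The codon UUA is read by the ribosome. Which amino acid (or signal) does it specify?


Standard genetic code lookup.
Codon UUA -> Leu

Leu


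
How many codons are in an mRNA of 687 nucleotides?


codons = nucleotides / 3
codons = 687 / 3 = 229

229


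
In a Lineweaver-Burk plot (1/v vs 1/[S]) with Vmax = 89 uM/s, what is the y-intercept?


y-intercept = 1/Vmax
= 1/89
= 0.0112 s/uM

0.0112 s/uM


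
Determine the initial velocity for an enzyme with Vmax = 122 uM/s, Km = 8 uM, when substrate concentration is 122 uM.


v = Vmax * [S] / (Km + [S])
v = 122 * 122 / (8 + 122)
v = 114.4923 uM/s

114.4923 uM/s


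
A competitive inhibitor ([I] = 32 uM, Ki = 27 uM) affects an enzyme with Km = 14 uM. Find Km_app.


Km_app = Km * (1 + [I]/Ki)
Km_app = 14 * (1 + 32/27)
Km_app = 30.5926 uM

30.5926 uM


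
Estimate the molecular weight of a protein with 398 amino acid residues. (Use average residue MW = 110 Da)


MW = n_residues * 110 Da
MW = 398 * 110
MW = 43780 Da

43780 Da


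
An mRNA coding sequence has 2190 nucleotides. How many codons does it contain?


codons = nucleotides / 3
codons = 2190 / 3 = 730

730


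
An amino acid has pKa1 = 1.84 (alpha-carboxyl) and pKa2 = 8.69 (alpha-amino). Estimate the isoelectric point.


pI = (pKa1 + pKa2) / 2
pI = (1.84 + 8.69) / 2
pI = 5.265

5.265


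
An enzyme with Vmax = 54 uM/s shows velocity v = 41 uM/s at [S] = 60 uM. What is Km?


Km = [S] * (Vmax - v) / v
Km = 60 * (54 - 41) / 41
Km = 19.0244 uM

19.0244 uM


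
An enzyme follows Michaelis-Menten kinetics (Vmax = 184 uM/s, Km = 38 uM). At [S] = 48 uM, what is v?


v = Vmax * [S] / (Km + [S])
v = 184 * 48 / (38 + 48)
v = 102.6977 uM/s

102.6977 uM/s


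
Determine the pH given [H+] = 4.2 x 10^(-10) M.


pH = -log10([H+])
pH = -log10(4.2 x 10^(-10))
pH = 9.3768

9.3768


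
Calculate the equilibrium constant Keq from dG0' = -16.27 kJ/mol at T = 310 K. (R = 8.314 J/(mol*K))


Keq = exp(-dG0 * 1000 / (R * T))
Keq = exp(-(-16.27) * 1000 / (8.314 * 310))
Keq = 551.5376

551.5376


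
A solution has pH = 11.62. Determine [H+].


[H+] = 10^(-pH)
[H+] = 10^(-11.62)
[H+] = 2.399e-12 M

2.399e-12 M


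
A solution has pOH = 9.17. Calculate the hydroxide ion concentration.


[OH-] = 10^(-pOH)
[OH-] = 10^(-9.17)
[OH-] = 6.761e-10 M

6.761e-10 M


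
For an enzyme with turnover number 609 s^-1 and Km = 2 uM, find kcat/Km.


Catalytic efficiency = kcat / Km
= 609 / 2
= 304.5 uM^-1*s^-1

304.5 uM^-1*s^-1


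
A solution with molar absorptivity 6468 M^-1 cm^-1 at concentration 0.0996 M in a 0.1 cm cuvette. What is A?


A = epsilon * c * l
A = 6468 * 0.0996 * 0.1
A = 64.4213

64.4213


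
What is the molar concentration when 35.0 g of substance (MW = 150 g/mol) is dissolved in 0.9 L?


C = (mass / MW) / volume
C = (35.0 / 150) / 0.9
C = 0.2593 M

0.2593 M


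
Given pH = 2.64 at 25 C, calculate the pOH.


pOH = 14 - pH
pOH = 14 - 2.64
pOH = 11.36

11.36


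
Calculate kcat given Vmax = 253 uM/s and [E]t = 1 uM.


kcat = Vmax / [E]t
kcat = 253 / 1
kcat = 253.0 s^-1

253.0 s^-1


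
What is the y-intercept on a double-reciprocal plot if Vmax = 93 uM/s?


y-intercept = 1/Vmax
= 1/93
= 0.0108 s/uM

0.0108 s/uM


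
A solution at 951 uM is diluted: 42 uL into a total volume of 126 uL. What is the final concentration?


C2 = C1 * V1 / V2
C2 = 951 * 42 / 126
C2 = 317.0 uM

317.0 uM


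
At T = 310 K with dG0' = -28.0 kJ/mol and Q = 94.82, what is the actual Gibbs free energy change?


dG = dG0' + RT * ln(Q) / 1000
dG = -28.0 + 8.314 * 310 * ln(94.82) / 1000
dG = -16.268 kJ/mol

-16.268 kJ/mol


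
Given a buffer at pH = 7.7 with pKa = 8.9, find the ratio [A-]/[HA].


[A-]/[HA] = 10^(pH - pKa)
= 10^(7.7 - 8.9)
= 0.0631

0.0631


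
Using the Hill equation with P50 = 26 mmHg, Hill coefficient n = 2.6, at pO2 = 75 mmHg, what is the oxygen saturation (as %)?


Y = pO2^n / (P50^n + pO2^n)
Y = 75^2.6 / (26^2.6 + 75^2.6)
Y = 94.02%

94.02%


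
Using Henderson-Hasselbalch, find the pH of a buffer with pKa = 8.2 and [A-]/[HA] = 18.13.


pH = pKa + log10([A-]/[HA])
pH = 8.2 + log10(18.13)
pH = 9.4584

9.4584


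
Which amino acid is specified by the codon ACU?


Standard genetic code lookup.
Codon ACU -> Thr

Thr


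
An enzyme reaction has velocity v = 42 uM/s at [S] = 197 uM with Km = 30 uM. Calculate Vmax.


Vmax = v * (Km + [S]) / [S]
Vmax = 42 * (30 + 197) / 197
Vmax = 48.3959 uM/s

48.3959 uM/s


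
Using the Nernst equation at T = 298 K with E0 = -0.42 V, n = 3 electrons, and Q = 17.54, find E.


E = E0 - (RT/nF) * ln(Q)
E = -0.42 - (8.314 * 298 / (3 * 96485)) * ln(17.54)
E = -0.4445 V

-0.4445 V


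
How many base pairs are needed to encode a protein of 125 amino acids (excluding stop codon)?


Each amino acid = 1 codon = 3 bp
bp = 125 * 3 = 375 bp

375 bp


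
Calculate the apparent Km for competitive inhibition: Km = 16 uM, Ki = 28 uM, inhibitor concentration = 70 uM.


Km_app = Km * (1 + [I]/Ki)
Km_app = 16 * (1 + 70/28)
Km_app = 56.0 uM

56.0 uM


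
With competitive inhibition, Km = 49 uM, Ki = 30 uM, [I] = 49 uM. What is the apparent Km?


Km_app = Km * (1 + [I]/Ki)
Km_app = 49 * (1 + 49/30)
Km_app = 129.0333 uM

129.0333 uM


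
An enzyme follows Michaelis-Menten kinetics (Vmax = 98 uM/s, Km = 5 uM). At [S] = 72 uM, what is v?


v = Vmax * [S] / (Km + [S])
v = 98 * 72 / (5 + 72)
v = 91.6364 uM/s

91.6364 uM/s


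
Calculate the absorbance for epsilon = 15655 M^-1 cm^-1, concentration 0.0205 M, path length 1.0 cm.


A = epsilon * c * l
A = 15655 * 0.0205 * 1.0
A = 320.9275

320.9275


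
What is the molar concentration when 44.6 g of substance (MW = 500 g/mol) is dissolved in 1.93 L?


C = (mass / MW) / volume
C = (44.6 / 500) / 1.93
C = 0.0462 M

0.0462 M


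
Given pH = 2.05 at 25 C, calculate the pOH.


pOH = 14 - pH
pOH = 14 - 2.05
pOH = 11.95

11.95


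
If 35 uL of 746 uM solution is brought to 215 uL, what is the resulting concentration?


C2 = C1 * V1 / V2
C2 = 746 * 35 / 215
C2 = 121.4419 uM

121.4419 uM


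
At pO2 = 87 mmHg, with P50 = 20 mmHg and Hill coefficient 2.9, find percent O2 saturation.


Y = pO2^n / (P50^n + pO2^n)
Y = 87^2.9 / (20^2.9 + 87^2.9)
Y = 98.61%

98.61%


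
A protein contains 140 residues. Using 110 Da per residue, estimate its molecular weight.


MW = n_residues * 110 Da
MW = 140 * 110
MW = 15400 Da

15400 Da


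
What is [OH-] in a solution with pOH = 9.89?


[OH-] = 10^(-pOH)
[OH-] = 10^(-9.89)
[OH-] = 1.288e-10 M

1.288e-10 M


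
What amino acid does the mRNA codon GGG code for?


Standard genetic code lookup.
Codon GGG -> Gly

Gly


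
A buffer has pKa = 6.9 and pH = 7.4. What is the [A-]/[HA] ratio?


[A-]/[HA] = 10^(pH - pKa)
= 10^(7.4 - 6.9)
= 3.1623

3.1623


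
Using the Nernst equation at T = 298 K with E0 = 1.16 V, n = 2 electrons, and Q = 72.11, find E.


E = E0 - (RT/nF) * ln(Q)
E = 1.16 - (8.314 * 298 / (2 * 96485)) * ln(72.11)
E = 1.1051 V

1.1051 V


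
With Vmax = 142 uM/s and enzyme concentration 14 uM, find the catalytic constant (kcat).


kcat = Vmax / [E]t
kcat = 142 / 14
kcat = 10.1429 s^-1

10.1429 s^-1


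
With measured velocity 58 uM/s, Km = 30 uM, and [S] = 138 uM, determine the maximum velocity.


Vmax = v * (Km + [S]) / [S]
Vmax = 58 * (30 + 138) / 138
Vmax = 70.6087 uM/s

70.6087 uM/s


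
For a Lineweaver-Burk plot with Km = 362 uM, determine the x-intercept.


x-intercept = -1/Km
= -1/362
= -0.0028 1/uM

-0.0028 1/uM


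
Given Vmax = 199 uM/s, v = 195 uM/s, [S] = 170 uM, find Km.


Km = [S] * (Vmax - v) / v
Km = 170 * (199 - 195) / 195
Km = 3.4872 uM

3.4872 uM


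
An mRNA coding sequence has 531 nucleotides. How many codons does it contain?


codons = nucleotides / 3
codons = 531 / 3 = 177

177


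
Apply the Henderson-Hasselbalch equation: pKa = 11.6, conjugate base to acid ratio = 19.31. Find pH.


pH = pKa + log10([A-]/[HA])
pH = 11.6 + log10(19.31)
pH = 12.8858

12.8858


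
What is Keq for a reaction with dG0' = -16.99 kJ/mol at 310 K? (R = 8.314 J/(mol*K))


Keq = exp(-dG0 * 1000 / (R * T))
Keq = exp(-(-16.99) * 1000 / (8.314 * 310))
Keq = 729.2873

729.2873


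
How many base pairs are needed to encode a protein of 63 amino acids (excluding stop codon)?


Each amino acid = 1 codon = 3 bp
bp = 63 * 3 = 189 bp

189 bp


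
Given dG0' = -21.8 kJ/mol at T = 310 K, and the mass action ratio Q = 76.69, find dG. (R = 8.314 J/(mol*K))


dG = dG0' + RT * ln(Q) / 1000
dG = -21.8 + 8.314 * 310 * ln(76.69) / 1000
dG = -10.6149 kJ/mol

-10.6149 kJ/mol


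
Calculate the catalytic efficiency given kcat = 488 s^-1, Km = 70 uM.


Catalytic efficiency = kcat / Km
= 488 / 70
= 6.9714 uM^-1*s^-1

6.9714 uM^-1*s^-1


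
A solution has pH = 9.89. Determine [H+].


[H+] = 10^(-pH)
[H+] = 10^(-9.89)
[H+] = 1.288e-10 M

1.288e-10 M


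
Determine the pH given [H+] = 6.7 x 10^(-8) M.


pH = -log10([H+])
pH = -log10(6.7 x 10^(-8))
pH = 7.1739

7.1739


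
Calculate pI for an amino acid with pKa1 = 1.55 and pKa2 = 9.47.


pI = (pKa1 + pKa2) / 2
pI = (1.55 + 9.47) / 2
pI = 5.51

5.51


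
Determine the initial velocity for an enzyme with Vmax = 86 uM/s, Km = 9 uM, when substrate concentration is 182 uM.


v = Vmax * [S] / (Km + [S])
v = 86 * 182 / (9 + 182)
v = 81.9476 uM/s

81.9476 uM/s


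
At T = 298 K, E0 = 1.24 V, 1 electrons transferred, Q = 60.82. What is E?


E = E0 - (RT/nF) * ln(Q)
E = 1.24 - (8.314 * 298 / (1 * 96485)) * ln(60.82)
E = 1.1345 V

1.1345 V


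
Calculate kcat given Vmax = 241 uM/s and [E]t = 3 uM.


kcat = Vmax / [E]t
kcat = 241 / 3
kcat = 80.3333 s^-1

80.3333 s^-1


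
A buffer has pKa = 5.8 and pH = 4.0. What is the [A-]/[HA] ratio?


[A-]/[HA] = 10^(pH - pKa)
= 10^(4.0 - 5.8)
= 0.0158

0.0158


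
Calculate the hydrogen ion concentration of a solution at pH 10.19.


[H+] = 10^(-pH)
[H+] = 10^(-10.19)
[H+] = 6.457e-11 M

6.457e-11 M


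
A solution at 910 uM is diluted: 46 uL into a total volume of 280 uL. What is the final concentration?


C2 = C1 * V1 / V2
C2 = 910 * 46 / 280
C2 = 149.5 uM

149.5 uM


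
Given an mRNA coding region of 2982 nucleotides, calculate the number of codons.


codons = nucleotides / 3
codons = 2982 / 3 = 994

994


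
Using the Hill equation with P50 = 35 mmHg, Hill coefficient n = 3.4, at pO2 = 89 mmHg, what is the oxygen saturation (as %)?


Y = pO2^n / (P50^n + pO2^n)
Y = 89^3.4 / (35^3.4 + 89^3.4)
Y = 95.98%

95.98%


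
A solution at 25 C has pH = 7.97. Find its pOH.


pOH = 14 - pH
pOH = 14 - 7.97
pOH = 6.03

6.03


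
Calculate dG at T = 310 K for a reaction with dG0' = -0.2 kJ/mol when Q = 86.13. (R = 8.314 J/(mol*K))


dG = dG0' + RT * ln(Q) / 1000
dG = -0.2 + 8.314 * 310 * ln(86.13) / 1000
dG = 11.2843 kJ/mol

11.2843 kJ/mol


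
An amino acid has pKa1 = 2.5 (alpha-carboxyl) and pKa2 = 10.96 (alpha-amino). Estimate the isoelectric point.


pI = (pKa1 + pKa2) / 2
pI = (2.5 + 10.96) / 2
pI = 6.73

6.73


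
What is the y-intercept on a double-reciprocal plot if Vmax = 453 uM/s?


y-intercept = 1/Vmax
= 1/453
= 0.0022 s/uM

0.0022 s/uM


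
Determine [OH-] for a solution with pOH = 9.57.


[OH-] = 10^(-pOH)
[OH-] = 10^(-9.57)
[OH-] = 2.692e-10 M

2.692e-10 M


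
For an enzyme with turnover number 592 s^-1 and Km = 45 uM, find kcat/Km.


Catalytic efficiency = kcat / Km
= 592 / 45
= 13.1556 uM^-1*s^-1

13.1556 uM^-1*s^-1


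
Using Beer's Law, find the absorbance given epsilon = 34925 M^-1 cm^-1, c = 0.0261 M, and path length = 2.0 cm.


A = epsilon * c * l
A = 34925 * 0.0261 * 2.0
A = 1823.085

1823.085


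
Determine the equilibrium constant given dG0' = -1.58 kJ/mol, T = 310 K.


Keq = exp(-dG0 * 1000 / (R * T))
Keq = exp(-(-1.58) * 1000 / (8.314 * 310))
Keq = 1.846

1.846


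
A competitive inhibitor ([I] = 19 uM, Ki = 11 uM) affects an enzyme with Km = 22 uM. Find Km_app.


Km_app = Km * (1 + [I]/Ki)
Km_app = 22 * (1 + 19/11)
Km_app = 60.0 uM

60.0 uM


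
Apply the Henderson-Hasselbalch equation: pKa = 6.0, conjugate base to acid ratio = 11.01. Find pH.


pH = pKa + log10([A-]/[HA])
pH = 6.0 + log10(11.01)
pH = 7.0418

7.0418


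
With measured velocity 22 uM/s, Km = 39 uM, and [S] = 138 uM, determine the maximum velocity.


Vmax = v * (Km + [S]) / [S]
Vmax = 22 * (39 + 138) / 138
Vmax = 28.2174 uM/s

28.2174 uM/s


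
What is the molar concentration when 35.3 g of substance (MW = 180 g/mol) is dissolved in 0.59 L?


C = (mass / MW) / volume
C = (35.3 / 180) / 0.59
C = 0.3324 M

0.3324 M


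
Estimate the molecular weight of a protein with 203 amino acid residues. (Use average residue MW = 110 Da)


MW = n_residues * 110 Da
MW = 203 * 110
MW = 22330 Da

22330 Da


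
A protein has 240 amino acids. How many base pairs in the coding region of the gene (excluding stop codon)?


Each amino acid = 1 codon = 3 bp
bp = 240 * 3 = 720 bp

720 bp


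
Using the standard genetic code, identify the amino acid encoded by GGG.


Standard genetic code lookup.
Codon GGG -> Gly

Gly


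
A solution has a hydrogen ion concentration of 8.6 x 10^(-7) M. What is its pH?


pH = -log10([H+])
pH = -log10(8.6 x 10^(-7))
pH = 6.0655

6.0655


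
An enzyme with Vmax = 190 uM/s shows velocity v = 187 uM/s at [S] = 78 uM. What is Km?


Km = [S] * (Vmax - v) / v
Km = 78 * (190 - 187) / 187
Km = 1.2513 uM

1.2513 uM


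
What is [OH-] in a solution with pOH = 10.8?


[OH-] = 10^(-pOH)
[OH-] = 10^(-10.8)
[OH-] = 1.585e-11 M

1.585e-11 M


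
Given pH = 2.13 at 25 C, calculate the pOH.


pOH = 14 - pH
pOH = 14 - 2.13
pOH = 11.87

11.87


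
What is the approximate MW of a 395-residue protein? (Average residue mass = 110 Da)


MW = n_residues * 110 Da
MW = 395 * 110
MW = 43450 Da

43450 Da


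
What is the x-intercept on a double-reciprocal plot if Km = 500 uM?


x-intercept = -1/Km
= -1/500
= -0.002 1/uM

-0.002 1/uM


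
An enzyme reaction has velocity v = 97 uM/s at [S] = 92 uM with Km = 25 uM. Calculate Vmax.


Vmax = v * (Km + [S]) / [S]
Vmax = 97 * (25 + 92) / 92
Vmax = 123.3587 uM/s

123.3587 uM/s


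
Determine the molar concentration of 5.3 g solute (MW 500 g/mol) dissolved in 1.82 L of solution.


C = (mass / MW) / volume
C = (5.3 / 500) / 1.82
C = 0.0058 M

0.0058 M


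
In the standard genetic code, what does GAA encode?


Standard genetic code lookup.
Codon GAA -> Glu

Glu


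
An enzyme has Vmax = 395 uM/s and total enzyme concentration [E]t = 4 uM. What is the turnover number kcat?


kcat = Vmax / [E]t
kcat = 395 / 4
kcat = 98.75 s^-1

98.75 s^-1


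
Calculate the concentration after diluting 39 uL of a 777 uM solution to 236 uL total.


C2 = C1 * V1 / V2
C2 = 777 * 39 / 236
C2 = 128.4025 uM

128.4025 uM


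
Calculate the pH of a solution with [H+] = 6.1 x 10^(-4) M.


pH = -log10([H+])
pH = -log10(6.1 x 10^(-4))
pH = 3.2147

3.2147


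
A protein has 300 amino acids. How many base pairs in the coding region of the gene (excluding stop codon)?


Each amino acid = 1 codon = 3 bp
bp = 300 * 3 = 900 bp

900 bp


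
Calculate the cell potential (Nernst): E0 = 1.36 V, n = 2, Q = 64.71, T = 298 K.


E = E0 - (RT/nF) * ln(Q)
E = 1.36 - (8.314 * 298 / (2 * 96485)) * ln(64.71)
E = 1.3065 V

1.3065 V


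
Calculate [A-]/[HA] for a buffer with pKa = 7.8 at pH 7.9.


[A-]/[HA] = 10^(pH - pKa)
= 10^(7.9 - 7.8)
= 1.2589

1.2589


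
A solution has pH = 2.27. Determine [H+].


[H+] = 10^(-pH)
[H+] = 10^(-2.27)
[H+] = 0.0054 M

0.0054 M


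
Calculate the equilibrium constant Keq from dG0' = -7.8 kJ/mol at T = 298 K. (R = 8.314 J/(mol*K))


Keq = exp(-dG0 * 1000 / (R * T))
Keq = exp(-(-7.8) * 1000 / (8.314 * 298))
Keq = 23.2951

23.2951


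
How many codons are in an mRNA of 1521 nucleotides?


codons = nucleotides / 3
codons = 1521 / 3 = 507

507


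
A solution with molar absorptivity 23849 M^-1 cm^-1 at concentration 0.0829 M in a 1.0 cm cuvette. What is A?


A = epsilon * c * l
A = 23849 * 0.0829 * 1.0
A = 1977.0821

1977.0821


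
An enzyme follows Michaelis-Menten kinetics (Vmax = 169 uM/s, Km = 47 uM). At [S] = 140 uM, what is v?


v = Vmax * [S] / (Km + [S])
v = 169 * 140 / (47 + 140)
v = 126.5241 uM/s

126.5241 uM/s


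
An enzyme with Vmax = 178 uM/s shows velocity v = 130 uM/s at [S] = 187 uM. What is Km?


Km = [S] * (Vmax - v) / v
Km = 187 * (178 - 130) / 130
Km = 69.0462 uM

69.0462 uM


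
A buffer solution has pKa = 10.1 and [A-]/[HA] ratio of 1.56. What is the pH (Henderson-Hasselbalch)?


pH = pKa + log10([A-]/[HA])
pH = 10.1 + log10(1.56)
pH = 10.2931

10.2931


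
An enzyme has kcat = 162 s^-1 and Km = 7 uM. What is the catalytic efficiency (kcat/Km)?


Catalytic efficiency = kcat / Km
= 162 / 7
= 23.1429 uM^-1*s^-1

23.1429 uM^-1*s^-1


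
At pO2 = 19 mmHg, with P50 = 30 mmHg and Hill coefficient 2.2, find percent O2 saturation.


Y = pO2^n / (P50^n + pO2^n)
Y = 19^2.2 / (30^2.2 + 19^2.2)
Y = 26.8%

26.8%


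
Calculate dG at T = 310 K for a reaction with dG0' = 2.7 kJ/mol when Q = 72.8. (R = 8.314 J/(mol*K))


dG = dG0' + RT * ln(Q) / 1000
dG = 2.7 + 8.314 * 310 * ln(72.8) / 1000
dG = 13.7509 kJ/mol

13.7509 kJ/mol


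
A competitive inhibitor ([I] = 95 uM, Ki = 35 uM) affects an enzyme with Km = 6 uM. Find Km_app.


Km_app = Km * (1 + [I]/Ki)
Km_app = 6 * (1 + 95/35)
Km_app = 22.2857 uM

22.2857 uM


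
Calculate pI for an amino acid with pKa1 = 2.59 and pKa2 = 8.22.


pI = (pKa1 + pKa2) / 2
pI = (2.59 + 8.22) / 2
pI = 5.405

5.405


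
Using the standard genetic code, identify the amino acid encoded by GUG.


Standard genetic code lookup.
Codon GUG -> Val

Val


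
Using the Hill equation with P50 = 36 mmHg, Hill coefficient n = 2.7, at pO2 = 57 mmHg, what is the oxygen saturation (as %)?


Y = pO2^n / (P50^n + pO2^n)
Y = 57^2.7 / (36^2.7 + 57^2.7)
Y = 77.57%

77.57%


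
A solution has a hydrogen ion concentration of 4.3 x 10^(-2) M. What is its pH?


pH = -log10([H+])
pH = -log10(4.3 x 10^(-2))
pH = 1.3665

1.3665


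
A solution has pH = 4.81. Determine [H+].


[H+] = 10^(-pH)
[H+] = 10^(-4.81)
[H+] = 1.549e-05 M

1.549e-05 M


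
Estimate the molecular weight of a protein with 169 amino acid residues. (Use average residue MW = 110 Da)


MW = n_residues * 110 Da
MW = 169 * 110
MW = 18590 Da

18590 Da
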